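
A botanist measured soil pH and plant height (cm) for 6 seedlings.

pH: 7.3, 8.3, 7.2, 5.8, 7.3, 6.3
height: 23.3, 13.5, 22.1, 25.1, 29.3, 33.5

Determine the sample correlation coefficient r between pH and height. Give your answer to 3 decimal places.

n = 6, Σx = 42.2, Σy = 146.8, Σx² = 300.64, Σy² = 3824.3, Σxy = 1011.78
nΣxy − ΣxΣy = 6070.68 − 6194.96 = -124.28
nΣx² − (Σx)² = 1803.84 − 1780.84 = 23; nΣy² − (Σy)² = 22945.8 − 21550.24 = 1395.56
r = -124.28 / √(23 × 1395.56) = -124.28 / 179.1588 ≈ -0.694

-0.694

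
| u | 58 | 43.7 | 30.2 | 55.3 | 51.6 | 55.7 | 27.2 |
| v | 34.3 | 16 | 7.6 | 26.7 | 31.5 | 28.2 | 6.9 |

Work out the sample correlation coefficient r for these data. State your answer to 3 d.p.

0.961

n = 7, Σu = 321.7, Σv = 151.2, Σu² = 15748.71, Σv² = 4038.24, Σuv = 7778.45
nΣuv − ΣuΣv = 54449.15 − 48641.04 = 5808.11
nΣu² − (Σu)² = 110240.97 − 103490.89 = 6750.08; nΣv² − (Σv)² = 28267.68 − 22861.44 = 5406.24
r = 5808.11 / √(6750.08 × 5406.24) = 5808.11 / 6040.9066 ≈ 0.961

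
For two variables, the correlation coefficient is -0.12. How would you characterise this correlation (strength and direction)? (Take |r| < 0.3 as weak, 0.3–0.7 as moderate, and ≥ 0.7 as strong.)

r = -0.12 < 0 so the relationship is negative.
|r| = 0.12, which falls in the weak range.

weak negative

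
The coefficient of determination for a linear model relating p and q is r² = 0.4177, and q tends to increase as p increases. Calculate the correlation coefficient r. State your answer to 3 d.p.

|r| = √0.4177 = 0.646
The association is positive, so r = 0.646.

0.646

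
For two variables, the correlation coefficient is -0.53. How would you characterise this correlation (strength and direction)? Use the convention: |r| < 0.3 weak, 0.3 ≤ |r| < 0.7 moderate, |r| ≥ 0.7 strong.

moderate negative

r = -0.53 < 0 so the relationship is negative.
|r| = 0.53, which falls in the moderate range.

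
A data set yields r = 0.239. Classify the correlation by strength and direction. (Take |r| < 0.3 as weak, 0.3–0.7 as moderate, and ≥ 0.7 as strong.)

r = 0.239 > 0 so the relationship is positive.
|r| = 0.239, which falls in the weak range.

weak positive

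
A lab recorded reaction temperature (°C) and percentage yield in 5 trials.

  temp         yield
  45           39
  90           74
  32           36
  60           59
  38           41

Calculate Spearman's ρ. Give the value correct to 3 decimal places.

0.900

Rank temp: 3, 5, 1, 4, 2
Rank yield: 2, 5, 1, 4, 3
d = rank(temp) − rank(yield): 1, 0, 0, 0, -1; Σd² = 2
ρ = 1 − 6Σd² / [n(n²−1)] = 1 − 6×2 / (5×24) = 1 − 12/120 ≈ 0.900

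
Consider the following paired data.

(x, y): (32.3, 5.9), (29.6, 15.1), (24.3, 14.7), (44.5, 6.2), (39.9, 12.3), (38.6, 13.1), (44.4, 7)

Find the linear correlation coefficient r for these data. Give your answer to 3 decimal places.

n = 7, Σx = 253.6, Σy = 74.3, Σx² = 9543.52, Σy² = 889.25, Σxy = 2577.87
nΣxy − ΣxΣy = 18045.09 − 18842.48 = -797.39
nΣx² − (Σx)² = 66804.64 − 64312.96 = 2491.68; nΣy² − (Σy)² = 6224.75 − 5520.49 = 704.26
r = -797.39 / √(2491.68 × 704.26) = -797.39 / 1324.6851 ≈ -0.602

-0.602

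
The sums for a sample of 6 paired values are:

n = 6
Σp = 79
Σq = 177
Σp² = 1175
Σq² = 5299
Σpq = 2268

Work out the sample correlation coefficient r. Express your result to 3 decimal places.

r = (nΣpq − ΣpΣq) / √[(nΣp² − (Σp)²)(nΣq² − (Σq)²)]
Numerator: 6×2268 − 79×177 = -375
Denominator: √[(7050 − 6241)(31794 − 31329)] = √[809 × 465] = 613.3392
r = -375 / 613.3392 ≈ -0.611

-0.611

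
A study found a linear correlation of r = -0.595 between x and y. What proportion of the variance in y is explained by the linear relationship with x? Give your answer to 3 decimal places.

r² = (-0.595)² = 0.354

0.354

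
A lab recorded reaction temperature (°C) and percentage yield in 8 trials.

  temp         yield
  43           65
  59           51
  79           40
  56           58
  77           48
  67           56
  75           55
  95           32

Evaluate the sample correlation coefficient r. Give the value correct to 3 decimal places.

n = 8, Σx = 551, Σy = 405, Σx² = 39775, Σy² = 21279, Σxy = 26825
nΣxy − ΣxΣy = 214600 − 223155 = -8555
nΣx² − (Σx)² = 318200 − 303601 = 14599; nΣy² − (Σy)² = 170232 − 164025 = 6207
r = -8555 / √(14599 × 6207) = -8555 / 9519.2433 ≈ -0.899

-0.899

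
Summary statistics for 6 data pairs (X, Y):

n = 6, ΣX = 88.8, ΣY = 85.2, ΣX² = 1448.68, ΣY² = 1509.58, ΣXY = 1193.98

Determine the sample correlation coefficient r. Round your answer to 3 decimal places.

-0.334

r = (nΣXY − ΣXΣY) / √[(nΣX² − (ΣX)²)(nΣY² − (ΣY)²)]
Numerator: 6×1193.98 − 88.8×85.2 = -401.88
Denominator: √[(8692.08 − 7885.44)(9057.48 − 7259.04)] = √[806.64 × 1798.44] = 1204.4474
r = -401.88 / 1204.4474 ≈ -0.334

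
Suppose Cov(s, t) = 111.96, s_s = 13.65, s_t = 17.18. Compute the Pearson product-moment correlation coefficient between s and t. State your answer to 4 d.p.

r = Cov(s,t) / (s_s · s_t) = 111.96 / (13.65 × 17.18)
  = 111.96 / 234.5070 ≈ 0.4774

0.4774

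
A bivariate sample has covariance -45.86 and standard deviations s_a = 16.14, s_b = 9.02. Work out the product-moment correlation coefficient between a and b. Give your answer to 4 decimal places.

r = Cov(a,b) / (s_a · s_b) = -45.86 / (16.14 × 9.02)
  = -45.86 / 145.5828 ≈ -0.3150

-0.3150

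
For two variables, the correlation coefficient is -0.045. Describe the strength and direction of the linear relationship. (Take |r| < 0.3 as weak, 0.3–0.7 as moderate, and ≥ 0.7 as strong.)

weak negative

r = -0.045 < 0 so the relationship is negative.
|r| = 0.045, which falls in the weak range.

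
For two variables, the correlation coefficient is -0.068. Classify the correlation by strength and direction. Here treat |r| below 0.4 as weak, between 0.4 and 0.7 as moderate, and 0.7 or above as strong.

weak negative

r = -0.068 < 0 so the relationship is negative.
|r| = 0.068, which falls in the weak range.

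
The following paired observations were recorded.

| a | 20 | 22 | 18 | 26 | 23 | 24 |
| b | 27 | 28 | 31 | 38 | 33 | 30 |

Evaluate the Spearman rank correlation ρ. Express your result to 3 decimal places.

Rank a: 2, 3, 1, 6, 4, 5
Rank b: 1, 2, 4, 6, 5, 3
d = rank(a) − rank(b): 1, 1, -3, 0, -1, 2; Σd² = 16
ρ = 1 − 6Σd² / [n(n²−1)] = 1 − 6×16 / (6×35) = 1 − 96/210 ≈ 0.543

0.543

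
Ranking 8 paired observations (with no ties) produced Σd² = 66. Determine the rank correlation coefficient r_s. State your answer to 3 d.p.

ρ = 1 − 6Σd² / [n(n²−1)] = 1 − 6×66 / (8×63)
  = 1 − 396/504 = 1 − 0.7857 ≈ 0.214

0.214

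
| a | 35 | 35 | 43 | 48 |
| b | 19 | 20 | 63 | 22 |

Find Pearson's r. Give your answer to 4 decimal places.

0.3390

n = 4, Σa = 161, Σb = 124, Σa² = 6603, Σb² = 5214, Σab = 5130
nΣab − ΣaΣb = 20520 − 19964 = 556
nΣa² − (Σa)² = 26412 − 25921 = 491; nΣb² − (Σb)² = 20856 − 15376 = 5480
r = 556 / √(491 × 5480) = 556 / 1640.3292 ≈ 0.3390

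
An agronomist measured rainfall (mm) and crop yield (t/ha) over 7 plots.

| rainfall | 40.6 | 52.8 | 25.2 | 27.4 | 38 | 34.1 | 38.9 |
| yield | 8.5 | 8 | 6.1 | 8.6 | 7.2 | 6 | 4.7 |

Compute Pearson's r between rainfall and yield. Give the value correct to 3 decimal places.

0.188

n = 7, Σx = 257, Σy = 49.1, Σx² = 9942.02, Σy² = 357.35, Σxy = 1817.89
nΣxy − ΣxΣy = 12725.23 − 12618.7 = 106.53
nΣx² − (Σx)² = 69594.14 − 66049 = 3545.14; nΣy² − (Σy)² = 2501.45 − 2410.81 = 90.64
r = 106.53 / √(3545.14 × 90.64) = 106.53 / 566.8611 ≈ 0.188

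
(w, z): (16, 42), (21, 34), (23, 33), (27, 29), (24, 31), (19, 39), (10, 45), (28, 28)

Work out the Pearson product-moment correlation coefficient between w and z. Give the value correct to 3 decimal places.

-0.980

n = 8, Σw = 168, Σz = 281, Σw² = 3776, Σz² = 10141, Σwz = 5647
nΣwz − ΣwΣz = 45176 − 47208 = -2032
nΣw² − (Σw)² = 30208 − 28224 = 1984; nΣz² − (Σz)² = 81128 − 78961 = 2167
r = -2032 / √(1984 × 2167) = -2032 / 2073.4821 ≈ -0.980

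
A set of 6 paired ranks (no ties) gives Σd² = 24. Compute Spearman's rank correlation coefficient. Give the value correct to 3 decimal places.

0.314

ρ = 1 − 6Σd² / [n(n²−1)] = 1 − 6×24 / (6×35)
  = 1 − 144/210 = 1 − 0.6857 ≈ 0.314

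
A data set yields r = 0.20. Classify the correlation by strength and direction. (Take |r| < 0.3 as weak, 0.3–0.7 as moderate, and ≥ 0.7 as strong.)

weak positive

r = 0.20 > 0 so the relationship is positive.
|r| = 0.20, which falls in the weak range.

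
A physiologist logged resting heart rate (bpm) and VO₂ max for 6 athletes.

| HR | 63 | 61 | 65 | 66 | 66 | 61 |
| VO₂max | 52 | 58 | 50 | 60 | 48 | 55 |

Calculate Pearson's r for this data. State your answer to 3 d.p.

n = 6, Σx = 382, Σy = 323, Σx² = 24348, Σy² = 17497, Σxy = 20547
nΣxy − ΣxΣy = 123282 − 123386 = -104
nΣx² − (Σx)² = 146088 − 145924 = 164; nΣy² − (Σy)² = 104982 − 104329 = 653
r = -104 / √(164 × 653) = -104 / 327.2491 ≈ -0.318

-0.318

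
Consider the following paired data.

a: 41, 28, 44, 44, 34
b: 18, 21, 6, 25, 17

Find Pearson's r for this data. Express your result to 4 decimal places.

n = 5, Σa = 191, Σb = 87, Σa² = 7493, Σb² = 1715, Σab = 3268
nΣab − ΣaΣb = 16340 − 16617 = -277
nΣa² − (Σa)² = 37465 − 36481 = 984; nΣb² − (Σb)² = 8575 − 7569 = 1006
r = -277 / √(984 × 1006) = -277 / 994.9392 ≈ -0.2784

-0.2784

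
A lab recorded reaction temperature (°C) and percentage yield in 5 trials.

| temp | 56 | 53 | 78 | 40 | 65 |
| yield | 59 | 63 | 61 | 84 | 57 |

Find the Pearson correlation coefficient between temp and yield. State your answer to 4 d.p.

-0.7341

n = 5, Σx = 292, Σy = 324, Σx² = 17854, Σy² = 21476, Σxy = 18466
nΣxy − ΣxΣy = 92330 − 94608 = -2278
nΣx² − (Σx)² = 89270 − 85264 = 4006; nΣy² − (Σy)² = 107380 − 104976 = 2404
r = -2278 / √(4006 × 2404) = -2278 / 3103.2924 ≈ -0.7341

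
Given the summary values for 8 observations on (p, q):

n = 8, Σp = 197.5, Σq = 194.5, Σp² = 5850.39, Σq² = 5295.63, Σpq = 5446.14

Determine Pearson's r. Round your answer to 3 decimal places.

r = (nΣpq − ΣpΣq) / √[(nΣp² − (Σp)²)(nΣq² − (Σq)²)]
Numerator: 8×5446.14 − 197.5×194.5 = 5155.37
Denominator: √[(46803.12 − 39006.25)(42365.04 − 37830.25)] = √[7796.87 × 4534.79] = 5946.1894
r = 5155.37 / 5946.1894 ≈ 0.867

0.867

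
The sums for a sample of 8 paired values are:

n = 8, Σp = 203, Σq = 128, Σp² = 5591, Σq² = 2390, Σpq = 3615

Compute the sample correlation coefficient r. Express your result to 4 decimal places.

0.9462

r = (nΣpq − ΣpΣq) / √[(nΣp² − (Σp)²)(nΣq² − (Σq)²)]
Numerator: 8×3615 − 203×128 = 2936
Denominator: √[(44728 − 41209)(19120 − 16384)] = √[3519 × 2736] = 3102.8993
r = 2936 / 3102.8993 ≈ 0.9462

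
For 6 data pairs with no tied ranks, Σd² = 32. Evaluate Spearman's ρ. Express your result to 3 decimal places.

ρ = 1 − 6Σd² / [n(n²−1)] = 1 − 6×32 / (6×35)
  = 1 − 192/210 = 1 − 0.9143 ≈ 0.086

0.086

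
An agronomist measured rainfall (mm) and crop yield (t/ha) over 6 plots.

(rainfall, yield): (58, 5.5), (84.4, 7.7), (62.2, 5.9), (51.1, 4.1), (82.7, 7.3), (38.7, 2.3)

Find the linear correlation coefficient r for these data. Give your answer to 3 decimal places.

n = 6, Σx = 377.1, Σy = 32.8, Σx² = 25304.39, Σy² = 199.74, Σxy = 2238.09
nΣxy − ΣxΣy = 13428.54 − 12368.88 = 1059.66
nΣx² − (Σx)² = 151826.34 − 142204.41 = 9621.93; nΣy² − (Σy)² = 1198.44 − 1075.84 = 122.6
r = 1059.66 / √(9621.93 × 122.6) = 1059.66 / 1086.1163 ≈ 0.976

0.976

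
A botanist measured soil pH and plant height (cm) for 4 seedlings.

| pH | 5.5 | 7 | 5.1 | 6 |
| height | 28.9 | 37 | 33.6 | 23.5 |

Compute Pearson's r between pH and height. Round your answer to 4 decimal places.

n = 4, Σx = 23.6, Σy = 123, Σx² = 141.26, Σy² = 3885.42, Σxy = 730.31
nΣxy − ΣxΣy = 2921.24 − 2902.8 = 18.44
nΣx² − (Σx)² = 565.04 − 556.96 = 8.08; nΣy² − (Σy)² = 15541.68 − 15129 = 412.68
r = 18.44 / √(8.08 × 412.68) = 18.44 / 57.7447 ≈ 0.3193

0.3193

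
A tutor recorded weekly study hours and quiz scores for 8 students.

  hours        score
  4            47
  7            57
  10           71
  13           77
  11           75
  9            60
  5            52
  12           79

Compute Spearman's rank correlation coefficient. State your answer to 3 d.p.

Rank hours: 1, 3, 5, 8, 6, 4, 2, 7
Rank score: 1, 3, 5, 7, 6, 4, 2, 8
d = rank(hours) − rank(score): 0, 0, 0, 1, 0, 0, 0, -1; Σd² = 2
ρ = 1 − 6Σd² / [n(n²−1)] = 1 − 6×2 / (8×63) = 1 − 12/504 ≈ 0.976

0.976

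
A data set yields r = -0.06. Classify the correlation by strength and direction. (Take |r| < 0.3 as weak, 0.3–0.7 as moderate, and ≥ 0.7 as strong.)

weak negative

r = -0.06 < 0 so the relationship is negative.
|r| = 0.06, which falls in the weak range.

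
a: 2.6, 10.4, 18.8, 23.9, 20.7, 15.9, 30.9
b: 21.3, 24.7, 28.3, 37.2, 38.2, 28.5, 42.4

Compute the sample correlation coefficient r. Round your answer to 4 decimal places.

0.9399

n = 7, Σa = 123.2, Σb = 220.6, Σa² = 2675.68, Σb² = 7317.76, Σab = 4287.43
nΣab − ΣaΣb = 30012.01 − 27177.92 = 2834.09
nΣa² − (Σa)² = 18729.76 − 15178.24 = 3551.52; nΣb² − (Σb)² = 51224.32 − 48664.36 = 2559.96
r = 2834.09 / √(3551.52 × 2559.96) = 2834.09 / 3015.2527 ≈ 0.9399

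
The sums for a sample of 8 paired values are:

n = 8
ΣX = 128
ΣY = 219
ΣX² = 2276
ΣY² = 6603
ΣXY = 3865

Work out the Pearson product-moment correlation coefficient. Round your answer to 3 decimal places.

0.970

r = (nΣXY − ΣXΣY) / √[(nΣX² − (ΣX)²)(nΣY² − (ΣY)²)]
Numerator: 8×3865 − 128×219 = 2888
Denominator: √[(18208 − 16384)(52824 − 47961)] = √[1824 × 4863] = 2978.2733
r = 2888 / 2978.2733 ≈ 0.970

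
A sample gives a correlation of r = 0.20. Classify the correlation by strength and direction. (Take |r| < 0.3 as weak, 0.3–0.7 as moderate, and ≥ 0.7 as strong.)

weak positive

r = 0.20 > 0 so the relationship is positive.
|r| = 0.20, which falls in the weak range.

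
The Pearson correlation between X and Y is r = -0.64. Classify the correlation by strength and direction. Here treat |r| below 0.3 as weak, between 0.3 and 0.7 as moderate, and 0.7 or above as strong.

moderate negative

r = -0.64 < 0 so the relationship is negative.
|r| = 0.64, which falls in the moderate range.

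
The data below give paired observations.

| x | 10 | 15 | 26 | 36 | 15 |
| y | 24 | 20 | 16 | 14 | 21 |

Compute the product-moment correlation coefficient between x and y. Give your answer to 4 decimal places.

-0.9700

n = 5, Σx = 102, Σy = 95, Σx² = 2522, Σy² = 1869, Σxy = 1775
nΣxy − ΣxΣy = 8875 − 9690 = -815
nΣx² − (Σx)² = 12610 − 10404 = 2206; nΣy² − (Σy)² = 9345 − 9025 = 320
r = -815 / √(2206 × 320) = -815 / 840.1905 ≈ -0.9700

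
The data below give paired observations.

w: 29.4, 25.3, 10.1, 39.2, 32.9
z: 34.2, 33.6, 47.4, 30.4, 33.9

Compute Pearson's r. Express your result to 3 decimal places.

-0.947

n = 5, Σw = 136.9, Σz = 179.5, Σw² = 4225.51, Σz² = 6618.73, Σwz = 4641.29
nΣwz − ΣwΣz = 23206.45 − 24573.55 = -1367.1
nΣw² − (Σw)² = 21127.55 − 18741.61 = 2385.94; nΣz² − (Σz)² = 33093.65 − 32220.25 = 873.4
r = -1367.1 / √(2385.94 × 873.4) = -1367.1 / 1443.5650 ≈ -0.947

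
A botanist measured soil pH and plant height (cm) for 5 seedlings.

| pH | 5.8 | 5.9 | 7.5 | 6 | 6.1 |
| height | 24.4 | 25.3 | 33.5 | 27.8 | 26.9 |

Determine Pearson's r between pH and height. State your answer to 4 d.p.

n = 5, Σx = 31.3, Σy = 137.9, Σx² = 197.91, Σy² = 3854.15, Σxy = 872.93
nΣxy − ΣxΣy = 4364.65 − 4316.27 = 48.38
nΣx² − (Σx)² = 989.55 − 979.69 = 9.86; nΣy² − (Σy)² = 19270.75 − 19016.41 = 254.34
r = 48.38 / √(9.86 × 254.34) = 48.38 / 50.0779 ≈ 0.9661

0.9661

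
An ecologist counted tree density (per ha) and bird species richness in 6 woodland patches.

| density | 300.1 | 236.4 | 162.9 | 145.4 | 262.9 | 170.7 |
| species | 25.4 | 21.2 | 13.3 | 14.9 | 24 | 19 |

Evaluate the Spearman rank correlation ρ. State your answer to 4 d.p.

Rank density: 6, 4, 2, 1, 5, 3
Rank species: 6, 4, 1, 2, 5, 3
d = rank(density) − rank(species): 0, 0, 1, -1, 0, 0; Σd² = 2
ρ = 1 − 6Σd² / [n(n²−1)] = 1 − 6×2 / (6×35) = 1 − 12/210 ≈ 0.9429

0.9429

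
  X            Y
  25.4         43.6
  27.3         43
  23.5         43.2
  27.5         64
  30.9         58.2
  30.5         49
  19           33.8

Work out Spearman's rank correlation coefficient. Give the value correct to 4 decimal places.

Rank X: 3, 4, 2, 5, 7, 6, 1
Rank Y: 4, 2, 3, 7, 6, 5, 1
d = rank(X) − rank(Y): -1, 2, -1, -2, 1, 1, 0; Σd² = 12
ρ = 1 − 6Σd² / [n(n²−1)] = 1 − 6×12 / (7×48) = 1 − 72/336 ≈ 0.7857

0.7857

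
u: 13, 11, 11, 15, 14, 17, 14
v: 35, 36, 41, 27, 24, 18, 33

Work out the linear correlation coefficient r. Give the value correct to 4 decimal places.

-0.9118

n = 7, Σu = 95, Σv = 214, Σu² = 1317, Σv² = 6920, Σuv = 2811
nΣuv − ΣuΣv = 19677 − 20330 = -653
nΣu² − (Σu)² = 9219 − 9025 = 194; nΣv² − (Σv)² = 48440 − 45796 = 2644
r = -653 / √(194 × 2644) = -653 / 716.1955 ≈ -0.9118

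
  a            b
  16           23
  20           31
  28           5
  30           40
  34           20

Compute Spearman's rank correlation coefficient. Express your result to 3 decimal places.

-0.100

Rank a: 1, 2, 3, 4, 5
Rank b: 3, 4, 1, 5, 2
d = rank(a) − rank(b): -2, -2, 2, -1, 3; Σd² = 22
ρ = 1 − 6Σd² / [n(n²−1)] = 1 − 6×22 / (5×24) = 1 − 132/120 ≈ -0.100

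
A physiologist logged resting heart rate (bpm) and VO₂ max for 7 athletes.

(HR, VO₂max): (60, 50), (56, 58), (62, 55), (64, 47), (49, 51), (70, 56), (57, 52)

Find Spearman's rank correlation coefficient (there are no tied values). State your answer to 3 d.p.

Rank HR: 4, 2, 5, 6, 1, 7, 3
Rank VO₂max: 2, 7, 5, 1, 3, 6, 4
d = rank(HR) − rank(VO₂max): 2, -5, 0, 5, -2, 1, -1; Σd² = 60
ρ = 1 − 6Σd² / [n(n²−1)] = 1 − 6×60 / (7×48) = 1 − 360/336 ≈ -0.071

-0.071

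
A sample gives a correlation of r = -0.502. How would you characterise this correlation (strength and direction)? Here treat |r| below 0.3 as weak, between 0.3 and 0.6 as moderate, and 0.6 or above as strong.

moderate negative

r = -0.502 < 0 so the relationship is negative.
|r| = 0.502, which falls in the moderate range.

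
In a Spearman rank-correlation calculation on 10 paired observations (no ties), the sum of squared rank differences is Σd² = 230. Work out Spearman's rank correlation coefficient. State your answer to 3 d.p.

ρ = 1 − 6Σd² / [n(n²−1)] = 1 − 6×230 / (10×99)
  = 1 − 1380/990 = 1 − 1.3939 ≈ -0.394

-0.394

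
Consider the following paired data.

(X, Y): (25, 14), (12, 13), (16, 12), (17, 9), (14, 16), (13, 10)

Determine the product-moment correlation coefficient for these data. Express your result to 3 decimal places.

0.143

n = 6, ΣX = 97, ΣY = 74, ΣX² = 1679, ΣY² = 946, ΣXY = 1205
nΣXY − ΣXΣY = 7230 − 7178 = 52
nΣX² − (ΣX)² = 10074 − 9409 = 665; nΣY² − (ΣY)² = 5676 − 5476 = 200
r = 52 / √(665 × 200) = 52 / 364.6917 ≈ 0.143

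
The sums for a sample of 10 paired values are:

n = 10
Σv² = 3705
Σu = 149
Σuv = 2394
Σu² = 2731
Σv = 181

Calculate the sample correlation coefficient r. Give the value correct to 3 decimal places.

-0.647

r = (nΣuv − ΣuΣv) / √[(nΣu² − (Σu)²)(nΣv² − (Σv)²)]
Numerator: 10×2394 − 149×181 = -3029
Denominator: √[(27310 − 22201)(37050 − 32761)] = √[5109 × 4289] = 4681.0790
r = -3029 / 4681.0790 ≈ -0.647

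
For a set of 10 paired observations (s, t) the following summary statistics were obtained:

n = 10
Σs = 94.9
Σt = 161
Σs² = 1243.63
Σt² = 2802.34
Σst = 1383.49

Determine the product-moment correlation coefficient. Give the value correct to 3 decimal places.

r = (nΣst − ΣsΣt) / √[(nΣs² − (Σs)²)(nΣt² − (Σt)²)]
Numerator: 10×1383.49 − 94.9×161 = -1444
Denominator: √[(12436.3 − 9006.01)(28023.4 − 25921)] = √[3430.29 × 2102.4] = 2685.4872
r = -1444 / 2685.4872 ≈ -0.538

-0.538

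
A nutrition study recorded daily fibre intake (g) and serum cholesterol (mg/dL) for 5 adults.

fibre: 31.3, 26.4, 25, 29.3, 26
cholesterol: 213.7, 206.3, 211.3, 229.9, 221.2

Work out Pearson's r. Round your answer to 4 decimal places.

0.3177

n = 5, Σx = 138, Σy = 1082.4, Σx² = 3836.14, Σy² = 234658.52, Σxy = 29904.9
nΣxy − ΣxΣy = 149524.5 − 149371.2 = 153.3
nΣx² − (Σx)² = 19180.7 − 19044 = 136.7; nΣy² − (Σy)² = 1173292.6 − 1171589.76 = 1702.84
r = 153.3 / √(136.7 × 1702.84) = 153.3 / 482.4710 ≈ 0.3177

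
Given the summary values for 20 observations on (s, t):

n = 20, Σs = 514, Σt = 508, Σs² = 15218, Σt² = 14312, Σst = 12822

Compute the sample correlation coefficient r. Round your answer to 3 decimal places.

-0.139

r = (nΣst − ΣsΣt) / √[(nΣs² − (Σs)²)(nΣt² − (Σt)²)]
Numerator: 20×12822 − 514×508 = -4672
Denominator: √[(304360 − 264196)(286240 − 258064)] = √[40164 × 28176] = 33640.1674
r = -4672 / 33640.1674 ≈ -0.139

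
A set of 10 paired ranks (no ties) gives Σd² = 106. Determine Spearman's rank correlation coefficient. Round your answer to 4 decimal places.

ρ = 1 − 6Σd² / [n(n²−1)] = 1 − 6×106 / (10×99)
  = 1 − 636/990 = 1 − 0.64242 ≈ 0.3576

0.3576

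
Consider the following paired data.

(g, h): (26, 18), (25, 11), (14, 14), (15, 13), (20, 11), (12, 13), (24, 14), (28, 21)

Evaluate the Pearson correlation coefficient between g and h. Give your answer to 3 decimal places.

n = 8, Σg = 164, Σh = 115, Σg² = 3626, Σh² = 1737, Σgh = 2434
nΣgh − ΣgΣh = 19472 − 18860 = 612
nΣg² − (Σg)² = 29008 − 26896 = 2112; nΣh² − (Σh)² = 13896 − 13225 = 671
r = 612 / √(2112 × 671) = 612 / 1190.4419 ≈ 0.514

0.514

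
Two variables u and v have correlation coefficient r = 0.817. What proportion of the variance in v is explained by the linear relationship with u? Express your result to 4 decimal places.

r² = (0.817)² = 0.6675

0.6675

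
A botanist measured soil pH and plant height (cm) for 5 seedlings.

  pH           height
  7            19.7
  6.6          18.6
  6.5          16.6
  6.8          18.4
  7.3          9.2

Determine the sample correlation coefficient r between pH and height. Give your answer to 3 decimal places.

-0.637

n = 5, Σx = 34.2, Σy = 82.5, Σx² = 234.34, Σy² = 1432.81, Σxy = 560.84
nΣxy − ΣxΣy = 2804.2 − 2821.5 = -17.3
nΣx² − (Σx)² = 1171.7 − 1169.64 = 2.06; nΣy² − (Σy)² = 7164.05 − 6806.25 = 357.8
r = -17.3 / √(2.06 × 357.8) = -17.3 / 27.1490 ≈ -0.637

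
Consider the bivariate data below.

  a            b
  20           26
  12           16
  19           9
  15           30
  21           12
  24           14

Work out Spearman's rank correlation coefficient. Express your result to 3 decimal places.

Rank a: 4, 1, 3, 2, 5, 6
Rank b: 5, 4, 1, 6, 2, 3
d = rank(a) − rank(b): -1, -3, 2, -4, 3, 3; Σd² = 48
ρ = 1 − 6Σd² / [n(n²−1)] = 1 − 6×48 / (6×35) = 1 − 288/210 ≈ -0.371

-0.371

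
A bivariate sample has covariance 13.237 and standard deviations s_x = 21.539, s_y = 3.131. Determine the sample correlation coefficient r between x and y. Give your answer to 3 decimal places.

r = Cov(x,y) / (s_x · s_y) = 13.237 / (21.539 × 3.131)
  = 13.237 / 67.4386 ≈ 0.196

0.196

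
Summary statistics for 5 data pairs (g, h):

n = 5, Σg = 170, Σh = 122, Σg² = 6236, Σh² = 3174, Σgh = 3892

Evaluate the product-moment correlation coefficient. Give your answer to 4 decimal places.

-0.8537

r = (nΣgh − ΣgΣh) / √[(nΣg² − (Σg)²)(nΣh² − (Σh)²)]
Numerator: 5×3892 − 170×122 = -1280
Denominator: √[(31180 − 28900)(15870 − 14884)] = √[2280 × 986] = 1499.3599
r = -1280 / 1499.3599 ≈ -0.8537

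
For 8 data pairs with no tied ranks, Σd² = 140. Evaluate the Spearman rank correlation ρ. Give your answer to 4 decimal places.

ρ = 1 − 6Σd² / [n(n²−1)] = 1 − 6×140 / (8×63)
  = 1 − 840/504 = 1 − 1.66667 ≈ -0.6667

-0.6667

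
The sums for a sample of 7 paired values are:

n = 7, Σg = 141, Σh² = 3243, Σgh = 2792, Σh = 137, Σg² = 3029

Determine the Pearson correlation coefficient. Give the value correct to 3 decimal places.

r = (nΣgh − ΣgΣh) / √[(nΣg² − (Σg)²)(nΣh² − (Σh)²)]
Numerator: 7×2792 − 141×137 = 227
Denominator: √[(21203 − 19881)(22701 − 18769)] = √[1322 × 3932] = 2279.9351
r = 227 / 2279.9351 ≈ 0.100

0.100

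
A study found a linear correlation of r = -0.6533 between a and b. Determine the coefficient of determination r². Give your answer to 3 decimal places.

0.427

r² = (-0.6533)² = 0.427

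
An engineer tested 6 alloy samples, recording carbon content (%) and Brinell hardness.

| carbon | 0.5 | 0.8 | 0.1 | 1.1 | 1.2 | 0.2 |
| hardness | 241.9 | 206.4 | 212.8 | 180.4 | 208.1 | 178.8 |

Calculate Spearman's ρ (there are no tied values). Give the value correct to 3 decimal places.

Rank carbon: 3, 4, 1, 5, 6, 2
Rank hardness: 6, 3, 5, 2, 4, 1
d = rank(carbon) − rank(hardness): -3, 1, -4, 3, 2, 1; Σd² = 40
ρ = 1 − 6Σd² / [n(n²−1)] = 1 − 6×40 / (6×35) = 1 − 240/210 ≈ -0.143

-0.143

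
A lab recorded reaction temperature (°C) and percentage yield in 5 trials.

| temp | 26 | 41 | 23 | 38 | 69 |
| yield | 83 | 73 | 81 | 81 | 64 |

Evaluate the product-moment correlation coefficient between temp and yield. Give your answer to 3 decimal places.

n = 5, Σx = 197, Σy = 382, Σx² = 9091, Σy² = 29436, Σxy = 14508
nΣxy − ΣxΣy = 72540 − 75254 = -2714
nΣx² − (Σx)² = 45455 − 38809 = 6646; nΣy² − (Σy)² = 147180 − 145924 = 1256
r = -2714 / √(6646 × 1256) = -2714 / 2889.1826 ≈ -0.939

-0.939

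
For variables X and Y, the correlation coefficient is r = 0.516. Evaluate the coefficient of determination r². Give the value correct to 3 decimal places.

0.266

r² = (0.516)² = 0.266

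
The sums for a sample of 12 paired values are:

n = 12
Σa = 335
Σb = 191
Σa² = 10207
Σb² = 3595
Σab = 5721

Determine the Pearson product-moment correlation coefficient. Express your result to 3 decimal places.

0.565

r = (nΣab − ΣaΣb) / √[(nΣa² − (Σa)²)(nΣb² − (Σb)²)]
Numerator: 12×5721 − 335×191 = 4667
Denominator: √[(122484 − 112225)(43140 − 36481)] = √[10259 × 6659] = 8265.2696
r = 4667 / 8265.2696 ≈ 0.565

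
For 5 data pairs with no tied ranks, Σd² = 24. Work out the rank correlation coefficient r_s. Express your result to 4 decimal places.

ρ = 1 − 6Σd² / [n(n²−1)] = 1 − 6×24 / (5×24)
  = 1 − 144/120 = 1 − 1.20000 ≈ -0.2000

-0.2000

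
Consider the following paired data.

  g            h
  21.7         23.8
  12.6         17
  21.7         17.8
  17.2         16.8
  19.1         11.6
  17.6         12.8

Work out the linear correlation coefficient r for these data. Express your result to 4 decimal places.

n = 6, Σg = 109.9, Σh = 99.8, Σg² = 2070.95, Σh² = 1752.92, Σgh = 1852.72
nΣgh − ΣgΣh = 11116.32 − 10968.02 = 148.3
nΣg² − (Σg)² = 12425.7 − 12078.01 = 347.69; nΣh² − (Σh)² = 10517.52 − 9960.04 = 557.48
r = 148.3 / √(347.69 × 557.48) = 148.3 / 440.2615 ≈ 0.3368

0.3368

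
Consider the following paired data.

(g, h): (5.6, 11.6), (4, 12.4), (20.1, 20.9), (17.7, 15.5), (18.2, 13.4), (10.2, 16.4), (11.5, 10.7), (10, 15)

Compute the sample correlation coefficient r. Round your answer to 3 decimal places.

0.615

n = 8, Σg = 97.3, Σh = 115.9, Σg² = 1432.19, Σh² = 1753.39, Σgh = 1493.21
nΣgh − ΣgΣh = 11945.68 − 11277.07 = 668.61
nΣg² − (Σg)² = 11457.52 − 9467.29 = 1990.23; nΣh² − (Σh)² = 14027.12 − 13432.81 = 594.31
r = 668.61 / √(1990.23 × 594.31) = 668.61 / 1087.5723 ≈ 0.615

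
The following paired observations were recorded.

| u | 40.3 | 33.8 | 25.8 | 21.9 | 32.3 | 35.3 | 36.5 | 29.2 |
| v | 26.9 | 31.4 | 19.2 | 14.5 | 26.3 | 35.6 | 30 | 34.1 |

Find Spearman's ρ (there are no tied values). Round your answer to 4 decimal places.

0.5000

Rank u: 8, 5, 2, 1, 4, 6, 7, 3
Rank v: 4, 6, 2, 1, 3, 8, 5, 7
d = rank(u) − rank(v): 4, -1, 0, 0, 1, -2, 2, -4; Σd² = 42
ρ = 1 − 6Σd² / [n(n²−1)] = 1 − 6×42 / (8×63) = 1 − 252/504 ≈ 0.5000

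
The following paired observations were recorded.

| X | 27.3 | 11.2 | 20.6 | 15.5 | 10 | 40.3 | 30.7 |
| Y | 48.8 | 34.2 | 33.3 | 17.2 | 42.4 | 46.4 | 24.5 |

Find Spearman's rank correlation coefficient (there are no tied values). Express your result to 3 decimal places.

0.179

Rank X: 5, 2, 4, 3, 1, 7, 6
Rank Y: 7, 4, 3, 1, 5, 6, 2
d = rank(X) − rank(Y): -2, -2, 1, 2, -4, 1, 4; Σd² = 46
ρ = 1 − 6Σd² / [n(n²−1)] = 1 − 6×46 / (7×48) = 1 − 276/336 ≈ 0.179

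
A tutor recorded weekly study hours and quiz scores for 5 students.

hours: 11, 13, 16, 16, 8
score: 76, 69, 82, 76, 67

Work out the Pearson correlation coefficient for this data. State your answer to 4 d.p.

0.7380

n = 5, Σx = 64, Σy = 370, Σx² = 866, Σy² = 27526, Σxy = 4797
nΣxy − ΣxΣy = 23985 − 23680 = 305
nΣx² − (Σx)² = 4330 − 4096 = 234; nΣy² − (Σy)² = 137630 − 136900 = 730
r = 305 / √(234 × 730) = 305 / 413.3038 ≈ 0.7380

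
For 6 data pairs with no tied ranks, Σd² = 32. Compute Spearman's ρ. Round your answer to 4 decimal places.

0.0857

ρ = 1 − 6Σd² / [n(n²−1)] = 1 − 6×32 / (6×35)
  = 1 − 192/210 = 1 − 0.91429 ≈ 0.0857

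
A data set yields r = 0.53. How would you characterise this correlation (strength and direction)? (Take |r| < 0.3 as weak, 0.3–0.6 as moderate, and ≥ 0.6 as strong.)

r = 0.53 > 0 so the relationship is positive.
|r| = 0.53, which falls in the moderate range.

moderate positive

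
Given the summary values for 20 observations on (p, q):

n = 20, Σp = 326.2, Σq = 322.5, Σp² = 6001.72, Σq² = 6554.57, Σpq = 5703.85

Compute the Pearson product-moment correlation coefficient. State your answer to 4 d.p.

0.4621

r = (nΣpq − ΣpΣq) / √[(nΣp² − (Σp)²)(nΣq² − (Σq)²)]
Numerator: 20×5703.85 − 326.2×322.5 = 8877.5
Denominator: √[(120034.4 − 106406.44)(131091.4 − 104006.25)] = √[13627.96 × 27085.15] = 19212.3747
r = 8877.5 / 19212.3747 ≈ 0.4621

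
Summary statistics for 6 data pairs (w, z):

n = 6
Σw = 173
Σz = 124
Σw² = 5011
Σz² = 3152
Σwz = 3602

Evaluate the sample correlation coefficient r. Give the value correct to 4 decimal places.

0.2299

r = (nΣwz − ΣwΣz) / √[(nΣw² − (Σw)²)(nΣz² − (Σz)²)]
Numerator: 6×3602 − 173×124 = 160
Denominator: √[(30066 − 29929)(18912 − 15376)] = √[137 × 3536] = 696.0115
r = 160 / 696.0115 ≈ 0.2299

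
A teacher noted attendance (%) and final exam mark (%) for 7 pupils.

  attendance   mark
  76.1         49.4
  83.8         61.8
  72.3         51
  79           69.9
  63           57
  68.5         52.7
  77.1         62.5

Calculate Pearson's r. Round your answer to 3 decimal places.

0.472

n = 7, Σx = 519.8, Σy = 404.3, Σx² = 38887.6, Σy² = 23679.15, Σxy = 30167.28
nΣxy − ΣxΣy = 211170.96 − 210155.14 = 1015.82
nΣx² − (Σx)² = 272213.2 − 270192.04 = 2021.16; nΣy² − (Σy)² = 165754.05 − 163458.49 = 2295.56
r = 1015.82 / √(2021.16 × 2295.56) = 1015.82 / 2153.9949 ≈ 0.472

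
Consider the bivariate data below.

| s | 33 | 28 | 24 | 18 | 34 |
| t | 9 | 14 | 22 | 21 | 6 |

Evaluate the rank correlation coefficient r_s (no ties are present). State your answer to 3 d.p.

-0.900

Rank s: 4, 3, 2, 1, 5
Rank t: 2, 3, 5, 4, 1
d = rank(s) − rank(t): 2, 0, -3, -3, 4; Σd² = 38
ρ = 1 − 6Σd² / [n(n²−1)] = 1 − 6×38 / (5×24) = 1 − 228/120 ≈ -0.900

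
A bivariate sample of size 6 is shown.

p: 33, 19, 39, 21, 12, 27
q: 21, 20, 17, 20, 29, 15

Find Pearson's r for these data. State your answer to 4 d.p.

-0.6823

n = 6, Σp = 151, Σq = 122, Σp² = 4285, Σq² = 2596, Σpq = 2909
nΣpq − ΣpΣq = 17454 − 18422 = -968
nΣp² − (Σp)² = 25710 − 22801 = 2909; nΣq² − (Σq)² = 15576 − 14884 = 692
r = -968 / √(2909 × 692) = -968 / 1418.8122 ≈ -0.6823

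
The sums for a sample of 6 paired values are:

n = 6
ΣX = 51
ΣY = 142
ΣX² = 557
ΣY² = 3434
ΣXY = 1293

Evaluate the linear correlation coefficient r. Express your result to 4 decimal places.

r = (nΣXY − ΣXΣY) / √[(nΣX² − (ΣX)²)(nΣY² − (ΣY)²)]
Numerator: 6×1293 − 51×142 = 516
Denominator: √[(3342 − 2601)(20604 − 20164)] = √[741 × 440] = 570.9991
r = 516 / 570.9991 ≈ 0.9037

0.9037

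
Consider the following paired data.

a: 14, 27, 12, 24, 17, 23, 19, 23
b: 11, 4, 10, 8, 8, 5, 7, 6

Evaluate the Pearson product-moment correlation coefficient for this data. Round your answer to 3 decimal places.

n = 8, Σa = 159, Σb = 59, Σa² = 3353, Σb² = 475, Σab = 1096
nΣab − ΣaΣb = 8768 − 9381 = -613
nΣa² − (Σa)² = 26824 − 25281 = 1543; nΣb² − (Σb)² = 3800 − 3481 = 319
r = -613 / √(1543 × 319) = -613 / 701.5818 ≈ -0.874

-0.874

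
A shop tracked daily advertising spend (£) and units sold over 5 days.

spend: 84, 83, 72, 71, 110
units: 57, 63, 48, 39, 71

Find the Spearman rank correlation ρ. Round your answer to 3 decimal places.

0.900

Rank spend: 4, 3, 2, 1, 5
Rank units: 3, 4, 2, 1, 5
d = rank(spend) − rank(units): 1, -1, 0, 0, 0; Σd² = 2
ρ = 1 − 6Σd² / [n(n²−1)] = 1 − 6×2 / (5×24) = 1 − 12/120 ≈ 0.900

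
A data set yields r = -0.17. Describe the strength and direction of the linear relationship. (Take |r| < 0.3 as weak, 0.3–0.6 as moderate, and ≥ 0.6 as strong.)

weak negative

r = -0.17 < 0 so the relationship is negative.
|r| = 0.17, which falls in the weak range.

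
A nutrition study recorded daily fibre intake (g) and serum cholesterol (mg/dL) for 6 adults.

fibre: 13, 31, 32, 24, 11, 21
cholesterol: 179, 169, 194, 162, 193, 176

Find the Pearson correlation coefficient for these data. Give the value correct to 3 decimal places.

-0.222

n = 6, Σx = 132, Σy = 1073, Σx² = 3292, Σy² = 192707, Σxy = 23481
nΣxy − ΣxΣy = 140886 − 141636 = -750
nΣx² − (Σx)² = 19752 − 17424 = 2328; nΣy² − (Σy)² = 1156242 − 1151329 = 4913
r = -750 / √(2328 × 4913) = -750 / 3381.9320 ≈ -0.222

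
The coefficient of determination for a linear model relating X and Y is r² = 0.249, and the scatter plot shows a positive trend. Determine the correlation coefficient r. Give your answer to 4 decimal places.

|r| = √0.249 = 0.4990
The association is positive, so r = 0.4990.

0.4990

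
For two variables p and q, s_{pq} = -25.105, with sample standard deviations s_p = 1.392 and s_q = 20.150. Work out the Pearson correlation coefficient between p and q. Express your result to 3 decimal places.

-0.895

r = Cov(p,q) / (s_p · s_q) = -25.105 / (1.392 × 20.150)
  = -25.105 / 28.0488 ≈ -0.895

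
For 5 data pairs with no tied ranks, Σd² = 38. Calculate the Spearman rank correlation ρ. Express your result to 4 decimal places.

-0.9000

ρ = 1 − 6Σd² / [n(n²−1)] = 1 − 6×38 / (5×24)
  = 1 − 228/120 = 1 − 1.90000 ≈ -0.9000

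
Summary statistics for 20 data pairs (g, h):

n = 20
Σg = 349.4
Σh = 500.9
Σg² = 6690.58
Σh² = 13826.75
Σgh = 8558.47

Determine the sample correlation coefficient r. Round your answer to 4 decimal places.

-0.2217

r = (nΣgh − ΣgΣh) / √[(nΣg² − (Σg)²)(nΣh² − (Σh)²)]
Numerator: 20×8558.47 − 349.4×500.9 = -3845.06
Denominator: √[(133811.6 − 122080.36)(276535 − 250900.81)] = √[11731.24 × 25634.19] = 17341.3043
r = -3845.06 / 17341.3043 ≈ -0.2217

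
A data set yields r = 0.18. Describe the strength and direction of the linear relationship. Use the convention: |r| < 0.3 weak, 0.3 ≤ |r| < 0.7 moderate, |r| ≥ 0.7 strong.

r = 0.18 > 0 so the relationship is positive.
|r| = 0.18, which falls in the weak range.

weak positive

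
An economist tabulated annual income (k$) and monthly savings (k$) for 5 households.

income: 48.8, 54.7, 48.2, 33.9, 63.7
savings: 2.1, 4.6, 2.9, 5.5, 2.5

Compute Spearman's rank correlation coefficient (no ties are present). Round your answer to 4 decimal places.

-0.5000

Rank income: 3, 4, 2, 1, 5
Rank savings: 1, 4, 3, 5, 2
d = rank(income) − rank(savings): 2, 0, -1, -4, 3; Σd² = 30
ρ = 1 − 6Σd² / [n(n²−1)] = 1 − 6×30 / (5×24) = 1 − 180/120 ≈ -0.5000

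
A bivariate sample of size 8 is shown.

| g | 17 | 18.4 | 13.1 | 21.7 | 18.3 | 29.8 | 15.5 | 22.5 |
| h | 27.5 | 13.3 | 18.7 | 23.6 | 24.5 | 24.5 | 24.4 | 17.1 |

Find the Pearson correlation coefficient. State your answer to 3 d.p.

0.110

n = 8, Σg = 156.3, Σh = 173.6, Σg² = 3239.49, Σh² = 3928.06, Σgh = 3410.71
nΣgh − ΣgΣh = 27285.68 − 27133.68 = 152
nΣg² − (Σg)² = 25915.92 − 24429.69 = 1486.23; nΣh² − (Σh)² = 31424.48 − 30136.96 = 1287.52
r = 152 / √(1486.23 × 1287.52) = 152 / 1383.3116 ≈ 0.110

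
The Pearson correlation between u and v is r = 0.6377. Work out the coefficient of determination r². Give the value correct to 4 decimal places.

r² = (0.6377)² = 0.4067

0.4067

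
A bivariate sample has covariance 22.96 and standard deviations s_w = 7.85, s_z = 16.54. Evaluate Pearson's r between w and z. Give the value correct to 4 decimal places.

r = Cov(w,z) / (s_w · s_z) = 22.96 / (7.85 × 16.54)
  = 22.96 / 129.8390 ≈ 0.1768

0.1768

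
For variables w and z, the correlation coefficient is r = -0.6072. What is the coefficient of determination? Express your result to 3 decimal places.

0.369

r² = (-0.6072)² = 0.369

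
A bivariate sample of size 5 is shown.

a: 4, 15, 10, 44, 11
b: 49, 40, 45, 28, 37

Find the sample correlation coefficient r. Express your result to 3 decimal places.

n = 5, Σa = 84, Σb = 199, Σa² = 2398, Σb² = 8179, Σab = 2885
nΣab − ΣaΣb = 14425 − 16716 = -2291
nΣa² − (Σa)² = 11990 − 7056 = 4934; nΣb² − (Σb)² = 40895 − 39601 = 1294
r = -2291 / √(4934 × 1294) = -2291 / 2526.7758 ≈ -0.907

-0.907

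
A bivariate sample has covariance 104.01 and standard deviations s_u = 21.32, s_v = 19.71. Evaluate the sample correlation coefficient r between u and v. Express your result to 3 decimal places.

r = Cov(u,v) / (s_u · s_v) = 104.01 / (21.32 × 19.71)
  = 104.01 / 420.2172 ≈ 0.248

0.248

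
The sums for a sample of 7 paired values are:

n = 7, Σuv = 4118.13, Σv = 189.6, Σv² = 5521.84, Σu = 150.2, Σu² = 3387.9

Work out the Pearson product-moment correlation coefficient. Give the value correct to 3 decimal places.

0.197

r = (nΣuv − ΣuΣv) / √[(nΣu² − (Σu)²)(nΣv² − (Σv)²)]
Numerator: 7×4118.13 − 150.2×189.6 = 348.99
Denominator: √[(23715.3 − 22560.04)(38652.88 − 35948.16)] = √[1155.26 × 2704.72] = 1767.6693
r = 348.99 / 1767.6693 ≈ 0.197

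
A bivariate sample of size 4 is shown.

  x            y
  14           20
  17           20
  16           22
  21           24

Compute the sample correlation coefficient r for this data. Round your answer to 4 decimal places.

0.8278

n = 4, Σx = 68, Σy = 86, Σx² = 1182, Σy² = 1860, Σxy = 1476
nΣxy − ΣxΣy = 5904 − 5848 = 56
nΣx² − (Σx)² = 4728 − 4624 = 104; nΣy² − (Σy)² = 7440 − 7396 = 44
r = 56 / √(104 × 44) = 56 / 67.6461 ≈ 0.8278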